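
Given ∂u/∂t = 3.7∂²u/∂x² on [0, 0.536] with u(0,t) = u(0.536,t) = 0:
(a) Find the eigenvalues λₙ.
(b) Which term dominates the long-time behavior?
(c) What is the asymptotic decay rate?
Eigenvalues: λₙ = 3.7n²π²/0.536².
First three modes:
  n=1: λ₁ = 3.7π²/0.536² ≈ 127.108
  n=2: λ₂ = 14.8π²/0.536² ≈ 508.431 (4× faster decay)
  n=3: λ₃ = 33.3π²/0.536² ≈ 1143.969 (9× faster decay)
As t → ∞, higher modes decay exponentially faster. The n=1 mode dominates: u ~ c₁ sin(πx/0.536) e^{-λ₁t}.
Decay rate: λ₁ = 3.7π²/0.536² ≈ 127.108.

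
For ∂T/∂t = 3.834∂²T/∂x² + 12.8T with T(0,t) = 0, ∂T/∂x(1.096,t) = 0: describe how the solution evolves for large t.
T grows unboundedly. Reaction dominates diffusion (r=12.8 > κπ²/(4L²)≈7.88); solution grows exponentially.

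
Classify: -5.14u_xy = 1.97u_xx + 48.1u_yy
Rewriting in standard form: -1.97u_xx - 5.14u_xy - 48.1u_yy = 0. Elliptic (discriminant = -352.6084).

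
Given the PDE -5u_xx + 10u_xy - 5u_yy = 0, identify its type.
The second-order coefficients are A = -5, B = 10, C = -5. Since B² - 4AC = 0 = 0, this is a parabolic PDE.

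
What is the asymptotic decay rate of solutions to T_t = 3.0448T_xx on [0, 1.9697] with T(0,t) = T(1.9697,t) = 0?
Eigenvalues: λₙ = 3.0448n²π²/1.9697².
First three modes:
  n=1: λ₁ = 3.0448π²/1.9697² ≈ 7.746
  n=2: λ₂ = 12.1792π²/1.9697² ≈ 30.983 (4× faster decay)
  n=3: λ₃ = 27.4032π²/1.9697² ≈ 69.711 (9× faster decay)
As t → ∞, higher modes decay exponentially faster. The n=1 mode dominates: T ~ c₁ sin(πx/1.9697) e^{-λ₁t}.
Decay rate: λ₁ = 3.0448π²/1.9697² ≈ 7.746.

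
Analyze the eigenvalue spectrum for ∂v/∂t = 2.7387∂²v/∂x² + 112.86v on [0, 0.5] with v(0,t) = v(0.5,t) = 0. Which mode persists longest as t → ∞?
Eigenvalues: λₙ = 2.7387n²π²/0.5² - 112.86.
First three modes:
  n=1: λ₁ = 2.7387π²/0.5² - 112.86 ≈ -4.74
  n=2: λ₂ = 10.9548π²/0.5² - 112.86 ≈ 319.618
  n=3: λ₃ = 24.6483π²/0.5² - 112.86 ≈ 860.216
Since 2.7387π²/0.5² ≈ 108.12 < 112.86, λ₁ < 0.
The n=1 mode grows fastest (−λₙ is largest for n=1) → dominates.
Asymptotic: v ~ c₁ sin(πx/0.5) e^{4.74t} (exponential growth at rate −λ₁ ≈ 4.74).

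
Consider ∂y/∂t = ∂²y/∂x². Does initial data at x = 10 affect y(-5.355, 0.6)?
Yes, for any finite x. The heat equation has infinite propagation speed, so all initial data affects all points at any t > 0.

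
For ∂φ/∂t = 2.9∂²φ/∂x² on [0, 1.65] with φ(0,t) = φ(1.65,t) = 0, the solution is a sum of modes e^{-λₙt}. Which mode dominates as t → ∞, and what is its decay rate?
Eigenvalues: λₙ = 2.9n²π²/1.65².
First three modes:
  n=1: λ₁ = 2.9π²/1.65² ≈ 10.513
  n=2: λ₂ = 11.6π²/1.65² ≈ 42.052 (4× faster decay)
  n=3: λ₃ = 26.1π²/1.65² ≈ 94.618 (9× faster decay)
As t → ∞, higher modes decay exponentially faster. The n=1 mode dominates: φ ~ c₁ sin(πx/1.65) e^{-λ₁t}.
Decay rate: λ₁ = 2.9π²/1.65² ≈ 10.513.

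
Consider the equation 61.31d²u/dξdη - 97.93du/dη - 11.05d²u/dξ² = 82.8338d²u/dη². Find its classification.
Rewriting in standard form: -11.05d²u/dξ² + 61.31d²u/dξdη - 82.8338d²u/dη² - 97.93du/dη = 0. Hyperbolic. (A = -11.05, B = 61.31, C = -82.8338 gives B² - 4AC = 97.66214.)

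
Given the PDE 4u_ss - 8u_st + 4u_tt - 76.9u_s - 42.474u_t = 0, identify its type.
The second-order coefficients are A = 4, B = -8, C = 4. Since B² - 4AC = 0 = 0, this is a parabolic PDE.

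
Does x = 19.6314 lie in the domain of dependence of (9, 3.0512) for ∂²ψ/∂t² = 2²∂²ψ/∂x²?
No. The domain of dependence is [2.8976, 15.1024], and 19.6314 is outside this interval.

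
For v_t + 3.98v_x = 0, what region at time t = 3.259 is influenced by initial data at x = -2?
At x = 10.97082. The characteristic carries data from (-2, 0) to (10.97082, 3.259).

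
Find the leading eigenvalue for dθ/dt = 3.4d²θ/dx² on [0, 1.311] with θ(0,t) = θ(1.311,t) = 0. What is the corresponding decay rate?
Eigenvalues: λₙ = 3.4n²π²/1.311².
First three modes:
  n=1: λ₁ = 3.4π²/1.311² ≈ 19.524
  n=2: λ₂ = 13.6π²/1.311² ≈ 78.097 (4× faster decay)
  n=3: λ₃ = 30.6π²/1.311² ≈ 175.718 (9× faster decay)
As t → ∞, higher modes decay exponentially faster. The n=1 mode dominates: θ ~ c₁ sin(πx/1.311) e^{-λ₁t}.
Decay rate: λ₁ = 3.4π²/1.311² ≈ 19.524.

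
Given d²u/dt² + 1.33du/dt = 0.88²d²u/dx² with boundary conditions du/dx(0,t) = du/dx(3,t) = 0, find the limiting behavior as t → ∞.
u → constant (steady state). Damping (γ=1.33) dissipates the nonconstant modes; with Neumann BCs the spatial average obeys M''+γM'=0 and tends to a finite limit.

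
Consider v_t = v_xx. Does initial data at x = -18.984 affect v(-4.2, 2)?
Yes, for any finite x. The heat equation has infinite propagation speed, so all initial data affects all points at any t > 0.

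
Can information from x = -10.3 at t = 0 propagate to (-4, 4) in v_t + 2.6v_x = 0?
No. Only data at x = -14.4 affects (-4, 4). Advection has one-way propagation along characteristics.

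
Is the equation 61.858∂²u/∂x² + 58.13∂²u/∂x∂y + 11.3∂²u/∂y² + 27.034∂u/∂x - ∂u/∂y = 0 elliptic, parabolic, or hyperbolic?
Computing B² - 4AC with A = 61.858, B = 58.13, C = 11.3: discriminant = 583.1153 (positive). Answer: hyperbolic.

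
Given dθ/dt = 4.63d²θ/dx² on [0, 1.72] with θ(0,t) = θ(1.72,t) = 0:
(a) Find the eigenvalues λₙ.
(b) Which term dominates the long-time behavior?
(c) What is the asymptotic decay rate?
Eigenvalues: λₙ = 4.63n²π²/1.72².
First three modes:
  n=1: λ₁ = 4.63π²/1.72² ≈ 15.446
  n=2: λ₂ = 18.52π²/1.72² ≈ 61.785 (4× faster decay)
  n=3: λ₃ = 41.67π²/1.72² ≈ 139.017 (9× faster decay)
As t → ∞, higher modes decay exponentially faster. The n=1 mode dominates: θ ~ c₁ sin(πx/1.72) e^{-λ₁t}.
Decay rate: λ₁ = 4.63π²/1.72² ≈ 15.446.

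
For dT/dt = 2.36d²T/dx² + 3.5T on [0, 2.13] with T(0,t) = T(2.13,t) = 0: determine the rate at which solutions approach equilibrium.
Eigenvalues: λₙ = 2.36n²π²/2.13² - 3.5.
First three modes:
  n=1: λ₁ = 2.36π²/2.13² - 3.5 ≈ 1.634
  n=2: λ₂ = 9.44π²/2.13² - 3.5 ≈ 17.036
  n=3: λ₃ = 21.24π²/2.13² - 3.5 ≈ 42.706
Since 2.36π²/2.13² ≈ 5.134 > 3.5, all λₙ > 0.
The n=1 mode decays slowest → dominates as t → ∞.
Asymptotic: T ~ c₁ sin(πx/2.13) e^{-λ₁t} with decay rate λ₁ ≈ 1.634.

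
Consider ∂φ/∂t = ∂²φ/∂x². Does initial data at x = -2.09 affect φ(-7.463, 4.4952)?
Yes, for any finite x. The heat equation has infinite propagation speed, so all initial data affects all points at any t > 0.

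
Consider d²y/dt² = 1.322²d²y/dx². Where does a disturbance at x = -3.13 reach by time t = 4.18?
Domain of influence: [-8.65596, 2.39596]. Data at x = -3.13 spreads outward at speed 1.322.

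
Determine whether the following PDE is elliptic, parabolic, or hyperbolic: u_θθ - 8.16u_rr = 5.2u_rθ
Rewriting in standard form: -8.16u_rr - 5.2u_rθ + u_θθ = 0. Coefficients: A = -8.16, B = -5.2, C = 1. B² - 4AC = 59.68, which is positive, so the equation is hyperbolic.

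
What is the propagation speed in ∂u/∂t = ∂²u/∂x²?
Infinite. The heat equation is parabolic, not hyperbolic, so disturbances propagate instantly.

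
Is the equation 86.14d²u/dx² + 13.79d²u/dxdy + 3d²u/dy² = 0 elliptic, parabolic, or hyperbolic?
Computing B² - 4AC with A = 86.14, B = 13.79, C = 3: discriminant = -843.5159 (negative). Answer: elliptic.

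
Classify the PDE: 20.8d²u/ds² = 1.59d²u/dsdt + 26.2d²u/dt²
Rewriting in standard form: 20.8d²u/ds² - 1.59d²u/dsdt - 26.2d²u/dt² = 0. A = 20.8, B = -1.59, C = -26.2. Discriminant B² - 4AC = 2182.3681. Since 2182.3681 > 0, hyperbolic.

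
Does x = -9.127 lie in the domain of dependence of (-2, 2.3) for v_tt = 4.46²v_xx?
Yes. The domain of dependence is [-12.258, 8.258], and -9.127 ∈ [-12.258, 8.258].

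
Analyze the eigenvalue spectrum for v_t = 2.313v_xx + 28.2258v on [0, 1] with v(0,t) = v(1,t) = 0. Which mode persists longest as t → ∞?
Eigenvalues: λₙ = 2.313n²π²/1² - 28.2258.
First three modes:
  n=1: λ₁ = 2.313π² - 28.2258 ≈ -5.397
  n=2: λ₂ = 9.252π² - 28.2258 ≈ 63.088
  n=3: λ₃ = 20.817π² - 28.2258 ≈ 177.23
Since 2.313π² ≈ 22.828 < 28.2258, λ₁ < 0.
The n=1 mode grows fastest (−λₙ is largest for n=1) → dominates.
Asymptotic: v ~ c₁ sin(πx/1) e^{5.397t} (exponential growth at rate −λ₁ ≈ 5.397).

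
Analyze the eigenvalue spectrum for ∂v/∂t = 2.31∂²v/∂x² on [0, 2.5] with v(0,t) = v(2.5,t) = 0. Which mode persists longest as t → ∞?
Eigenvalues: λₙ = 2.31n²π²/2.5².
First three modes:
  n=1: λ₁ = 2.31π²/2.5² ≈ 3.648
  n=2: λ₂ = 9.24π²/2.5² ≈ 14.591 (4× faster decay)
  n=3: λ₃ = 20.79π²/2.5² ≈ 32.83 (9× faster decay)
As t → ∞, higher modes decay exponentially faster. The n=1 mode dominates: v ~ c₁ sin(πx/2.5) e^{-λ₁t}.
Decay rate: λ₁ = 2.31π²/2.5² ≈ 3.648.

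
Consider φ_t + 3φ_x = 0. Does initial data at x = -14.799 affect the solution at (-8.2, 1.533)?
No. Only data at x = -12.799 affects (-8.2, 1.533). Advection has one-way propagation along characteristics.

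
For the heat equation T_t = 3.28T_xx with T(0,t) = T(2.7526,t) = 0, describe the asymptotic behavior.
T → 0. Heat diffuses out through both boundaries.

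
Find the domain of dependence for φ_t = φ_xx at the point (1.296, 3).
The entire real line. The heat equation has infinite propagation speed: any initial disturbance instantly affects all points (though exponentially small far away).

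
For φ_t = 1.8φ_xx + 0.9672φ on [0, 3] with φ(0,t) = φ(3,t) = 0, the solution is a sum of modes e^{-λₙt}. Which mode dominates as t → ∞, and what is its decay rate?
Eigenvalues: λₙ = 1.8n²π²/3² - 0.9672.
First three modes:
  n=1: λ₁ = 1.8π²/3² - 0.9672 ≈ 1.007
  n=2: λ₂ = 7.2π²/3² - 0.9672 ≈ 6.928
  n=3: λ₃ = 16.2π²/3² - 0.9672 ≈ 16.798
Since 1.8π²/3² ≈ 1.974 > 0.9672, all λₙ > 0.
The n=1 mode decays slowest → dominates as t → ∞.
Asymptotic: φ ~ c₁ sin(πx/3) e^{-λ₁t} with decay rate λ₁ ≈ 1.007.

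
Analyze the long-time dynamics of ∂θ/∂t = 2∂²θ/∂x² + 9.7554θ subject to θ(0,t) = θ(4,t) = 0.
Long-time behavior: θ grows unboundedly. Reaction dominates diffusion (r=9.7554 > κπ²/L²≈1.23); solution grows exponentially.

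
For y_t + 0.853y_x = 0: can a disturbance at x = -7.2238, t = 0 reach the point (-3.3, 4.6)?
Yes. The characteristic through (-3.3, 4.6) passes through x = -7.2238.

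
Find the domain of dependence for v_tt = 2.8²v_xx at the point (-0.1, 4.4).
Domain of dependence: [-12.42, 12.22]. Signals travel at speed 2.8, so data within |x - -0.1| ≤ 2.8·4.4 = 12.32 can reach the point.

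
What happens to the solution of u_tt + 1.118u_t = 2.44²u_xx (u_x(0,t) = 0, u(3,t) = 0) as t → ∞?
u → 0. Damping (γ=1.118) dissipates energy; oscillations decay exponentially.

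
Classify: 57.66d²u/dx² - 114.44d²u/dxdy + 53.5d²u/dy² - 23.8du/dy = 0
Hyperbolic (discriminant = 757.2736).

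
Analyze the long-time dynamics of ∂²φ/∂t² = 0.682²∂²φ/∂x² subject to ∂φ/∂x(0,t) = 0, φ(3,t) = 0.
Long-time behavior: φ oscillates (no decay). Energy is conserved; the solution oscillates indefinitely as standing waves.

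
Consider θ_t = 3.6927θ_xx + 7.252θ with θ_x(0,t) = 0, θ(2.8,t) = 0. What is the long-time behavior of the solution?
As t → ∞, θ grows unboundedly. Reaction dominates diffusion (r=7.252 > κπ²/(4L²)≈1.16); solution grows exponentially.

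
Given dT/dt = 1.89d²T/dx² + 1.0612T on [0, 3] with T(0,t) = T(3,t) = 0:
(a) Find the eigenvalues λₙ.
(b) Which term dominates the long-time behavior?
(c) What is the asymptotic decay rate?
Eigenvalues: λₙ = 1.89n²π²/3² - 1.0612.
First three modes:
  n=1: λ₁ = 1.89π²/3² - 1.0612 ≈ 1.011
  n=2: λ₂ = 7.56π²/3² - 1.0612 ≈ 7.229
  n=3: λ₃ = 17.01π²/3² - 1.0612 ≈ 17.592
Since 1.89π²/3² ≈ 2.073 > 1.0612, all λₙ > 0.
The n=1 mode decays slowest → dominates as t → ∞.
Asymptotic: T ~ c₁ sin(πx/3) e^{-λ₁t} with decay rate λ₁ ≈ 1.011.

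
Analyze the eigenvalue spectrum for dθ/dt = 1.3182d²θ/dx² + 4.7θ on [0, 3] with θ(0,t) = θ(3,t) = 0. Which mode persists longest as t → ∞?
Eigenvalues: λₙ = 1.3182n²π²/3² - 4.7.
First three modes:
  n=1: λ₁ = 1.3182π²/3² - 4.7 ≈ -3.254
  n=2: λ₂ = 5.2728π²/3² - 4.7 ≈ 1.082
  n=3: λ₃ = 11.8638π²/3² - 4.7 ≈ 8.31
Since 1.3182π²/3² ≈ 1.446 < 4.7, λ₁ < 0.
The n=1 mode grows fastest (−λₙ is largest for n=1) → dominates.
Asymptotic: θ ~ c₁ sin(πx/3) e^{3.254t} (exponential growth at rate −λ₁ ≈ 3.254).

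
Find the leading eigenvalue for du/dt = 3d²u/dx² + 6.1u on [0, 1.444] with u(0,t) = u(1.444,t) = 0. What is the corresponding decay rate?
Eigenvalues: λₙ = 3n²π²/1.444² - 6.1.
First three modes:
  n=1: λ₁ = 3π²/1.444² - 6.1 ≈ 8.1
  n=2: λ₂ = 12π²/1.444² - 6.1 ≈ 50.7
  n=3: λ₃ = 27π²/1.444² - 6.1 ≈ 121.699
Since 3π²/1.444² ≈ 14.2 > 6.1, all λₙ > 0.
The n=1 mode decays slowest → dominates as t → ∞.
Asymptotic: u ~ c₁ sin(πx/1.444) e^{-λ₁t} with decay rate λ₁ ≈ 8.1.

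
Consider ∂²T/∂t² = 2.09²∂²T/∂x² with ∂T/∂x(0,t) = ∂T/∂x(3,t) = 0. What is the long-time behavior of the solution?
As t → ∞, T oscillates about a mean that drifts linearly in t (generically unbounded; no decay). There is no damping, so the nonconstant modes persist as standing waves (energy conserved, no decay). But with Neumann conditions at both ends the constant mode has eigenvalue 0: the spatial mean M(t) of T satisfies M'' = 0, so M(t) = M(0) + M'(0)·t. Unless the initial velocity has zero mean (∫T_t(x,0)dx = 0), the solution grows linearly in t (unbounded, though not exponentially); if it does have zero mean, the solution stays bounded and simply oscillates.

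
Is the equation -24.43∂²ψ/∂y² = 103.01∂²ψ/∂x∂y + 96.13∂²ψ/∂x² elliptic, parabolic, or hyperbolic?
Rewriting in standard form: -96.13∂²ψ/∂x² - 103.01∂²ψ/∂x∂y - 24.43∂²ψ/∂y² = 0. Computing B² - 4AC with A = -96.13, B = -103.01, C = -24.43: discriminant = 1217.2365 (positive). Answer: hyperbolic.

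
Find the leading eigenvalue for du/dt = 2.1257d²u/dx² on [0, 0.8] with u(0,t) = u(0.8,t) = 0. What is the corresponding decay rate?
Eigenvalues: λₙ = 2.1257n²π²/0.8².
First three modes:
  n=1: λ₁ = 2.1257π²/0.8² ≈ 32.781
  n=2: λ₂ = 8.5028π²/0.8² ≈ 131.124 (4× faster decay)
  n=3: λ₃ = 19.1313π²/0.8² ≈ 295.029 (9× faster decay)
As t → ∞, higher modes decay exponentially faster. The n=1 mode dominates: u ~ c₁ sin(πx/0.8) e^{-λ₁t}.
Decay rate: λ₁ = 2.1257π²/0.8² ≈ 32.781.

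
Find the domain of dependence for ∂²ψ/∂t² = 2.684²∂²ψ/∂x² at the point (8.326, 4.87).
Domain of dependence: [-4.74508, 21.39708]. Signals travel at speed 2.684, so data within |x - 8.326| ≤ 2.684·4.87 = 13.07108 can reach the point.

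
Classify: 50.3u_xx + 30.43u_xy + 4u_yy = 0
Hyperbolic (discriminant = 121.1849).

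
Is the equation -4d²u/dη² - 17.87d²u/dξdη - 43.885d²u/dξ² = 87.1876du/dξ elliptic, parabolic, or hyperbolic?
Rewriting in standard form: -43.885d²u/dξ² - 17.87d²u/dξdη - 4d²u/dη² - 87.1876du/dξ = 0. Computing B² - 4AC with A = -43.885, B = -17.87, C = -4: discriminant = -382.8231 (negative). Answer: elliptic.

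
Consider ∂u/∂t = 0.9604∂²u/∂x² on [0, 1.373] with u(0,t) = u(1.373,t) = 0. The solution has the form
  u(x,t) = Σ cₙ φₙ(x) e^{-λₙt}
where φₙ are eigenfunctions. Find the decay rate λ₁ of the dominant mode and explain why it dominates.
Eigenvalues: λₙ = 0.9604n²π²/1.373².
First three modes:
  n=1: λ₁ = 0.9604π²/1.373² ≈ 5.028
  n=2: λ₂ = 3.8416π²/1.373² ≈ 20.113 (4× faster decay)
  n=3: λ₃ = 8.6436π²/1.373² ≈ 45.254 (9× faster decay)
As t → ∞, higher modes decay exponentially faster. The n=1 mode dominates: u ~ c₁ sin(πx/1.373) e^{-λ₁t}.
Decay rate: λ₁ = 0.9604π²/1.373² ≈ 5.028.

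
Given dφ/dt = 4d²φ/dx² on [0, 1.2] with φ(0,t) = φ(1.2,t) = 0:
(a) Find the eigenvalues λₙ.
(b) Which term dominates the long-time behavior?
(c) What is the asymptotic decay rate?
Eigenvalues: λₙ = 4n²π²/1.2².
First three modes:
  n=1: λ₁ = 4π²/1.2² ≈ 27.416
  n=2: λ₂ = 16π²/1.2² ≈ 109.662 (4× faster decay)
  n=3: λ₃ = 36π²/1.2² ≈ 246.74 (9× faster decay)
As t → ∞, higher modes decay exponentially faster. The n=1 mode dominates: φ ~ c₁ sin(πx/1.2) e^{-λ₁t}.
Decay rate: λ₁ = 4π²/1.2² ≈ 27.416.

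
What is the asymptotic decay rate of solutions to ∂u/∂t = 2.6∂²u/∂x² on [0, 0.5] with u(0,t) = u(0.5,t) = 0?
Eigenvalues: λₙ = 2.6n²π²/0.5².
First three modes:
  n=1: λ₁ = 2.6π²/0.5² ≈ 102.644
  n=2: λ₂ = 10.4π²/0.5² ≈ 410.576 (4× faster decay)
  n=3: λ₃ = 23.4π²/0.5² ≈ 923.795 (9× faster decay)
As t → ∞, higher modes decay exponentially faster. The n=1 mode dominates: u ~ c₁ sin(πx/0.5) e^{-λ₁t}.
Decay rate: λ₁ = 2.6π²/0.5² ≈ 102.644.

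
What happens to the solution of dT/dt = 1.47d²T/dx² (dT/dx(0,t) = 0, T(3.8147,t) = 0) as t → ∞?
T → 0. Heat escapes through the Dirichlet boundary.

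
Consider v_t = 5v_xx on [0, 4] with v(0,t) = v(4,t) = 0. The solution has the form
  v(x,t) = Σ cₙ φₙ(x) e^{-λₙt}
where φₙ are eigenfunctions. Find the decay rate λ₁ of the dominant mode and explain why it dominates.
Eigenvalues: λₙ = 5n²π²/4².
First three modes:
  n=1: λ₁ = 5π²/4² ≈ 3.084
  n=2: λ₂ = 20π²/4² ≈ 12.337 (4× faster decay)
  n=3: λ₃ = 45π²/4² ≈ 27.758 (9× faster decay)
As t → ∞, higher modes decay exponentially faster. The n=1 mode dominates: v ~ c₁ sin(πx/4) e^{-λ₁t}.
Decay rate: λ₁ = 5π²/4² ≈ 3.084.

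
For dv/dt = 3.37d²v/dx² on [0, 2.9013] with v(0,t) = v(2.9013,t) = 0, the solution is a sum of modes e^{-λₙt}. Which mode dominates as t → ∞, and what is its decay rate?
Eigenvalues: λₙ = 3.37n²π²/2.9013².
First three modes:
  n=1: λ₁ = 3.37π²/2.9013² ≈ 3.951
  n=2: λ₂ = 13.48π²/2.9013² ≈ 15.805 (4× faster decay)
  n=3: λ₃ = 30.33π²/2.9013² ≈ 35.562 (9× faster decay)
As t → ∞, higher modes decay exponentially faster. The n=1 mode dominates: v ~ c₁ sin(πx/2.9013) e^{-λ₁t}.
Decay rate: λ₁ = 3.37π²/2.9013² ≈ 3.951.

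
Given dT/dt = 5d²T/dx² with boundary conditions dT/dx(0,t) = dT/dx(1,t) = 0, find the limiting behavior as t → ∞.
T → constant (steady state). Heat is conserved (no flux at boundaries); solution approaches the spatial average.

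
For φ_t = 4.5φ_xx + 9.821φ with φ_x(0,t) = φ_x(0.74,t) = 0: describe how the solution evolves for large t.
φ grows unboundedly. With Neumann BCs the constant mode has diffusion eigenvalue 0, so any r > 0 makes it grow like e^(9.821t); solution grows exponentially.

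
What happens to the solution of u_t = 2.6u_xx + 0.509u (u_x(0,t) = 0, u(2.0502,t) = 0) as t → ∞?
u → 0. Diffusion dominates reaction (r=0.509 < κπ²/(4L²)≈1.53); solution decays.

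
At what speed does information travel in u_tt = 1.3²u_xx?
Speed = 1.3. Information travels along characteristics x = x₀ ± 1.3t.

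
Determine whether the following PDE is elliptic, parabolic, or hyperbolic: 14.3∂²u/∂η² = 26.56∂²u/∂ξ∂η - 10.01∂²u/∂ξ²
Rewriting in standard form: 10.01∂²u/∂ξ² - 26.56∂²u/∂ξ∂η + 14.3∂²u/∂η² = 0. Coefficients: A = 10.01, B = -26.56, C = 14.3. B² - 4AC = 132.8616, which is positive, so the equation is hyperbolic.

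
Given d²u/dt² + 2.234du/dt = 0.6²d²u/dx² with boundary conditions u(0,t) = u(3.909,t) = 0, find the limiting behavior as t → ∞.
u → 0. Damping (γ=2.234) dissipates energy; oscillations decay exponentially.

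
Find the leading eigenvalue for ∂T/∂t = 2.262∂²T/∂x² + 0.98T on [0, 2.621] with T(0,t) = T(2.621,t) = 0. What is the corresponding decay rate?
Eigenvalues: λₙ = 2.262n²π²/2.621² - 0.98.
First three modes:
  n=1: λ₁ = 2.262π²/2.621² - 0.98 ≈ 2.27
  n=2: λ₂ = 9.048π²/2.621² - 0.98 ≈ 12.019
  n=3: λ₃ = 20.358π²/2.621² - 0.98 ≈ 28.268
Since 2.262π²/2.621² ≈ 3.25 > 0.98, all λₙ > 0.
The n=1 mode decays slowest → dominates as t → ∞.
Asymptotic: T ~ c₁ sin(πx/2.621) e^{-λ₁t} with decay rate λ₁ ≈ 2.27.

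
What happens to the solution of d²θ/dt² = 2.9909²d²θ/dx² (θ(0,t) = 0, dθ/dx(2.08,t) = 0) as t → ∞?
θ oscillates (no decay). Energy is conserved; the solution oscillates indefinitely as standing waves.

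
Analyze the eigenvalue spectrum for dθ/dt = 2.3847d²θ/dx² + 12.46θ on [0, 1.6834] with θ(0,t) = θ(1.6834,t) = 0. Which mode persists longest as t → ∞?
Eigenvalues: λₙ = 2.3847n²π²/1.6834² - 12.46.
First three modes:
  n=1: λ₁ = 2.3847π²/1.6834² - 12.46 ≈ -4.155
  n=2: λ₂ = 9.5388π²/1.6834² - 12.46 ≈ 20.761
  n=3: λ₃ = 21.4623π²/1.6834² - 12.46 ≈ 62.288
Since 2.3847π²/1.6834² ≈ 8.305 < 12.46, λ₁ < 0.
The n=1 mode grows fastest (−λₙ is largest for n=1) → dominates.
Asymptotic: θ ~ c₁ sin(πx/1.6834) e^{4.155t} (exponential growth at rate −λ₁ ≈ 4.155).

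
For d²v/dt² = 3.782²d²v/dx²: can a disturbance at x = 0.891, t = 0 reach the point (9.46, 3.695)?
Yes. The domain of dependence is [-4.51449, 23.43449], and 0.891 ∈ [-4.51449, 23.43449].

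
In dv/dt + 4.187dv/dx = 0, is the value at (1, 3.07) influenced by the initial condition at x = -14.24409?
No. Only data at x = -11.85409 affects (1, 3.07). Advection has one-way propagation along characteristics.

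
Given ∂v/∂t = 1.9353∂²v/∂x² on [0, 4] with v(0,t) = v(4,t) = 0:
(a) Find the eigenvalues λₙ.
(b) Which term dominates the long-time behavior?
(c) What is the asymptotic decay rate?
Eigenvalues: λₙ = 1.9353n²π²/4².
First three modes:
  n=1: λ₁ = 1.9353π²/4² ≈ 1.194
  n=2: λ₂ = 7.7412π²/4² ≈ 4.775 (4× faster decay)
  n=3: λ₃ = 17.4177π²/4² ≈ 10.744 (9× faster decay)
As t → ∞, higher modes decay exponentially faster. The n=1 mode dominates: v ~ c₁ sin(πx/4) e^{-λ₁t}.
Decay rate: λ₁ = 1.9353π²/4² ≈ 1.194.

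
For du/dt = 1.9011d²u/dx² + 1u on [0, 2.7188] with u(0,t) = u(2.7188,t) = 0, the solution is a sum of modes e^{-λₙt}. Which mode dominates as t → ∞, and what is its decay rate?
Eigenvalues: λₙ = 1.9011n²π²/2.7188² - 1.
First three modes:
  n=1: λ₁ = 1.9011π²/2.7188² - 1 ≈ 1.538
  n=2: λ₂ = 7.6044π²/2.7188² - 1 ≈ 9.153
  n=3: λ₃ = 17.1099π²/2.7188² - 1 ≈ 21.845
Since 1.9011π²/2.7188² ≈ 2.538 > 1, all λₙ > 0.
The n=1 mode decays slowest → dominates as t → ∞.
Asymptotic: u ~ c₁ sin(πx/2.7188) e^{-λ₁t} with decay rate λ₁ ≈ 1.538.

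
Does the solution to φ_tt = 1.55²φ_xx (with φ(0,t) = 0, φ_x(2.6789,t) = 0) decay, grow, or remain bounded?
φ oscillates (no decay). Energy is conserved; the solution oscillates indefinitely as standing waves.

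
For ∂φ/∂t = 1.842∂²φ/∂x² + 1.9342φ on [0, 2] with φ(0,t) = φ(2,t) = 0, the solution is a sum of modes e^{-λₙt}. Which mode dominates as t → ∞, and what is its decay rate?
Eigenvalues: λₙ = 1.842n²π²/2² - 1.9342.
First three modes:
  n=1: λ₁ = 1.842π²/2² - 1.9342 ≈ 2.611
  n=2: λ₂ = 7.368π²/2² - 1.9342 ≈ 16.246
  n=3: λ₃ = 16.578π²/2² - 1.9342 ≈ 38.97
Since 1.842π²/2² ≈ 4.545 > 1.9342, all λₙ > 0.
The n=1 mode decays slowest → dominates as t → ∞.
Asymptotic: φ ~ c₁ sin(πx/2) e^{-λ₁t} with decay rate λ₁ ≈ 2.611.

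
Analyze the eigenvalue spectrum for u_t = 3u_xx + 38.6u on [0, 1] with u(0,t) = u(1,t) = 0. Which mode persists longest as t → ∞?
Eigenvalues: λₙ = 3n²π²/1² - 38.6.
First three modes:
  n=1: λ₁ = 3π² - 38.6 ≈ -8.991
  n=2: λ₂ = 12π² - 38.6 ≈ 79.835
  n=3: λ₃ = 27π² - 38.6 ≈ 227.879
Since 3π² ≈ 29.609 < 38.6, λ₁ < 0.
The n=1 mode grows fastest (−λₙ is largest for n=1) → dominates.
Asymptotic: u ~ c₁ sin(πx/1) e^{8.991t} (exponential growth at rate −λ₁ ≈ 8.991).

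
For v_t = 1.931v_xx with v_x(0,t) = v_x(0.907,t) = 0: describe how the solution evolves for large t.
v → constant (steady state). Heat is conserved (no flux at boundaries); solution approaches the spatial average.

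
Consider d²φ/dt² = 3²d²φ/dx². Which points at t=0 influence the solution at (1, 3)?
Domain of dependence: [-8, 10]. Signals travel at speed 3, so data within |x - 1| ≤ 3·3 = 9 can reach the point.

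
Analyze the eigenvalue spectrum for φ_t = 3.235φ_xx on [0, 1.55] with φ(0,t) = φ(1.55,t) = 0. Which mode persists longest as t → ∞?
Eigenvalues: λₙ = 3.235n²π²/1.55².
First three modes:
  n=1: λ₁ = 3.235π²/1.55² ≈ 13.29
  n=2: λ₂ = 12.94π²/1.55² ≈ 53.158 (4× faster decay)
  n=3: λ₃ = 29.115π²/1.55² ≈ 119.606 (9× faster decay)
As t → ∞, higher modes decay exponentially faster. The n=1 mode dominates: φ ~ c₁ sin(πx/1.55) e^{-λ₁t}.
Decay rate: λ₁ = 3.235π²/1.55² ≈ 13.29.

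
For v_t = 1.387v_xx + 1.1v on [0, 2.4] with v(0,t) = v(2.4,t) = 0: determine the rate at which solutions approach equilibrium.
Eigenvalues: λₙ = 1.387n²π²/2.4² - 1.1.
First three modes:
  n=1: λ₁ = 1.387π²/2.4² - 1.1 ≈ 1.277
  n=2: λ₂ = 5.548π²/2.4² - 1.1 ≈ 8.406
  n=3: λ₃ = 12.483π²/2.4² - 1.1 ≈ 20.289
Since 1.387π²/2.4² ≈ 2.377 > 1.1, all λₙ > 0.
The n=1 mode decays slowest → dominates as t → ∞.
Asymptotic: v ~ c₁ sin(πx/2.4) e^{-λ₁t} with decay rate λ₁ ≈ 1.277.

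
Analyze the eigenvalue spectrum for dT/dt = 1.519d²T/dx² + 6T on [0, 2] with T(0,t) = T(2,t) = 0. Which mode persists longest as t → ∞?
Eigenvalues: λₙ = 1.519n²π²/2² - 6.
First three modes:
  n=1: λ₁ = 1.519π²/2² - 6 ≈ -2.252
  n=2: λ₂ = 6.076π²/2² - 6 ≈ 8.992
  n=3: λ₃ = 13.671π²/2² - 6 ≈ 27.732
Since 1.519π²/2² ≈ 3.748 < 6, λ₁ < 0.
The n=1 mode grows fastest (−λₙ is largest for n=1) → dominates.
Asymptotic: T ~ c₁ sin(πx/2) e^{2.252t} (exponential growth at rate −λ₁ ≈ 2.252).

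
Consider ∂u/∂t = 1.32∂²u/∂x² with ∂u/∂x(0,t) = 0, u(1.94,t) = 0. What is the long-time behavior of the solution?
As t → ∞, u → 0. Heat escapes through the Dirichlet boundary.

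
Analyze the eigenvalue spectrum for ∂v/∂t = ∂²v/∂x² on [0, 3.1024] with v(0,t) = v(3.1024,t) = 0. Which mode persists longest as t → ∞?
Eigenvalues: λₙ = n²π²/3.1024².
First three modes:
  n=1: λ₁ = π²/3.1024² ≈ 1.025
  n=2: λ₂ = 4π²/3.1024² ≈ 4.102 (4× faster decay)
  n=3: λ₃ = 9π²/3.1024² ≈ 9.229 (9× faster decay)
As t → ∞, higher modes decay exponentially faster. The n=1 mode dominates: v ~ c₁ sin(πx/3.1024) e^{-λ₁t}.
Decay rate: λ₁ = π²/3.1024² ≈ 1.025.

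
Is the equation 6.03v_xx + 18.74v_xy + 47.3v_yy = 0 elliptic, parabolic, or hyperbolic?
Computing B² - 4AC with A = 6.03, B = 18.74, C = 47.3: discriminant = -789.6884 (negative). Answer: elliptic.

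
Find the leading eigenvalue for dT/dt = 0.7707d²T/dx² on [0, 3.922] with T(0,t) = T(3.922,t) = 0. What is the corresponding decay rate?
Eigenvalues: λₙ = 0.7707n²π²/3.922².
First three modes:
  n=1: λ₁ = 0.7707π²/3.922² ≈ 0.495
  n=2: λ₂ = 3.0828π²/3.922² ≈ 1.978 (4× faster decay)
  n=3: λ₃ = 6.9363π²/3.922² ≈ 4.451 (9× faster decay)
As t → ∞, higher modes decay exponentially faster. The n=1 mode dominates: T ~ c₁ sin(πx/3.922) e^{-λ₁t}.
Decay rate: λ₁ = 0.7707π²/3.922² ≈ 0.495.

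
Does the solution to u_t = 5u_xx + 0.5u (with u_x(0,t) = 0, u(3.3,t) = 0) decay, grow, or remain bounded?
u → 0. Diffusion dominates reaction (r=0.5 < κπ²/(4L²)≈1.13); solution decays.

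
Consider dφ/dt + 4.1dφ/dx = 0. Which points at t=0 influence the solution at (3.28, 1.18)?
A single point: x = -1.558. The characteristic through (3.28, 1.18) is x - 4.1t = const, so x = 3.28 - 4.1·1.18 = -1.558.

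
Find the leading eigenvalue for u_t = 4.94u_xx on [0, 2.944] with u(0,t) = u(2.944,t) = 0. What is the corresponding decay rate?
Eigenvalues: λₙ = 4.94n²π²/2.944².
First three modes:
  n=1: λ₁ = 4.94π²/2.944² ≈ 5.625
  n=2: λ₂ = 19.76π²/2.944² ≈ 22.501 (4× faster decay)
  n=3: λ₃ = 44.46π²/2.944² ≈ 50.628 (9× faster decay)
As t → ∞, higher modes decay exponentially faster. The n=1 mode dominates: u ~ c₁ sin(πx/2.944) e^{-λ₁t}.
Decay rate: λ₁ = 4.94π²/2.944² ≈ 5.625.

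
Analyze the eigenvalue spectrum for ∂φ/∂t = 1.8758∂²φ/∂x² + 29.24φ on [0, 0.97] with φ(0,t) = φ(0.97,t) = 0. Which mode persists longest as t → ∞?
Eigenvalues: λₙ = 1.8758n²π²/0.97² - 29.24.
First three modes:
  n=1: λ₁ = 1.8758π²/0.97² - 29.24 ≈ -9.564
  n=2: λ₂ = 7.5032π²/0.97² - 29.24 ≈ 49.465
  n=3: λ₃ = 16.8822π²/0.97² - 29.24 ≈ 147.846
Since 1.8758π²/0.97² ≈ 19.676 < 29.24, λ₁ < 0.
The n=1 mode grows fastest (−λₙ is largest for n=1) → dominates.
Asymptotic: φ ~ c₁ sin(πx/0.97) e^{9.564t} (exponential growth at rate −λ₁ ≈ 9.564).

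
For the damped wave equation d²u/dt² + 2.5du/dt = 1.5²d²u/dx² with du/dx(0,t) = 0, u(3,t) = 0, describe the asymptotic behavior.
u → 0. Damping (γ=2.5) dissipates energy; oscillations decay exponentially.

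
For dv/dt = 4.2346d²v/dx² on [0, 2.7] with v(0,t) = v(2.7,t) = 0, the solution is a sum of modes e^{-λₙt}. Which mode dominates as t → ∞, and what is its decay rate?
Eigenvalues: λₙ = 4.2346n²π²/2.7².
First three modes:
  n=1: λ₁ = 4.2346π²/2.7² ≈ 5.733
  n=2: λ₂ = 16.9384π²/2.7² ≈ 22.932 (4× faster decay)
  n=3: λ₃ = 38.1114π²/2.7² ≈ 51.597 (9× faster decay)
As t → ∞, higher modes decay exponentially faster. The n=1 mode dominates: v ~ c₁ sin(πx/2.7) e^{-λ₁t}.
Decay rate: λ₁ = 4.2346π²/2.7² ≈ 5.733.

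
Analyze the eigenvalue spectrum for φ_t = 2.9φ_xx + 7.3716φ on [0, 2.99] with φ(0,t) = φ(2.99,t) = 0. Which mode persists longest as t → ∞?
Eigenvalues: λₙ = 2.9n²π²/2.99² - 7.3716.
First three modes:
  n=1: λ₁ = 2.9π²/2.99² - 7.3716 ≈ -4.17
  n=2: λ₂ = 11.6π²/2.99² - 7.3716 ≈ 5.434
  n=3: λ₃ = 26.1π²/2.99² - 7.3716 ≈ 21.442
Since 2.9π²/2.99² ≈ 3.202 < 7.3716, λ₁ < 0.
The n=1 mode grows fastest (−λₙ is largest for n=1) → dominates.
Asymptotic: φ ~ c₁ sin(πx/2.99) e^{4.17t} (exponential growth at rate −λ₁ ≈ 4.17).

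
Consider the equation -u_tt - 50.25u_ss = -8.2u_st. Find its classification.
Rewriting in standard form: -50.25u_ss + 8.2u_st - u_tt = 0. Elliptic. (A = -50.25, B = 8.2, C = -1 gives B² - 4AC = -133.76.)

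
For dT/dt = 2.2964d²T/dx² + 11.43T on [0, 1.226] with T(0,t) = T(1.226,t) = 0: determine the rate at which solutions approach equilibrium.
Eigenvalues: λₙ = 2.2964n²π²/1.226² - 11.43.
First three modes:
  n=1: λ₁ = 2.2964π²/1.226² - 11.43 ≈ 3.649
  n=2: λ₂ = 9.1856π²/1.226² - 11.43 ≈ 48.885
  n=3: λ₃ = 20.6676π²/1.226² - 11.43 ≈ 124.279
Since 2.2964π²/1.226² ≈ 15.079 > 11.43, all λₙ > 0.
The n=1 mode decays slowest → dominates as t → ∞.
Asymptotic: T ~ c₁ sin(πx/1.226) e^{-λ₁t} with decay rate λ₁ ≈ 3.649.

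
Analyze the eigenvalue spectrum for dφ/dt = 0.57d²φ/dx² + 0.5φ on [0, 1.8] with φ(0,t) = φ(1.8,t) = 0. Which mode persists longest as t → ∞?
Eigenvalues: λₙ = 0.57n²π²/1.8² - 0.5.
First three modes:
  n=1: λ₁ = 0.57π²/1.8² - 0.5 ≈ 1.236
  n=2: λ₂ = 2.28π²/1.8² - 0.5 ≈ 6.445
  n=3: λ₃ = 5.13π²/1.8² - 0.5 ≈ 15.127
Since 0.57π²/1.8² ≈ 1.736 > 0.5, all λₙ > 0.
The n=1 mode decays slowest → dominates as t → ∞.
Asymptotic: φ ~ c₁ sin(πx/1.8) e^{-λ₁t} with decay rate λ₁ ≈ 1.236.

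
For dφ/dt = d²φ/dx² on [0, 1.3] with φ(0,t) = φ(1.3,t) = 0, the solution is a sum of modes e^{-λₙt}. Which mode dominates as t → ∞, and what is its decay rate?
Eigenvalues: λₙ = n²π²/1.3².
First three modes:
  n=1: λ₁ = π²/1.3² ≈ 5.84
  n=2: λ₂ = 4π²/1.3² ≈ 23.36 (4× faster decay)
  n=3: λ₃ = 9π²/1.3² ≈ 52.56 (9× faster decay)
As t → ∞, higher modes decay exponentially faster. The n=1 mode dominates: φ ~ c₁ sin(πx/1.3) e^{-λ₁t}.
Decay rate: λ₁ = π²/1.3² ≈ 5.84.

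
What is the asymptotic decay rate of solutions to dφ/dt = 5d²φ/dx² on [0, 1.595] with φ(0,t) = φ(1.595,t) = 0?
Eigenvalues: λₙ = 5n²π²/1.595².
First three modes:
  n=1: λ₁ = 5π²/1.595² ≈ 19.398
  n=2: λ₂ = 20π²/1.595² ≈ 77.59 (4× faster decay)
  n=3: λ₃ = 45π²/1.595² ≈ 174.579 (9× faster decay)
As t → ∞, higher modes decay exponentially faster. The n=1 mode dominates: φ ~ c₁ sin(πx/1.595) e^{-λ₁t}.
Decay rate: λ₁ = 5π²/1.595² ≈ 19.398.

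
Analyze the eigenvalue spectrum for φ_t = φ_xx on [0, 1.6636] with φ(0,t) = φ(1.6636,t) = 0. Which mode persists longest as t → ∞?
Eigenvalues: λₙ = n²π²/1.6636².
First three modes:
  n=1: λ₁ = π²/1.6636² ≈ 3.566
  n=2: λ₂ = 4π²/1.6636² ≈ 14.265 (4× faster decay)
  n=3: λ₃ = 9π²/1.6636² ≈ 32.096 (9× faster decay)
As t → ∞, higher modes decay exponentially faster. The n=1 mode dominates: φ ~ c₁ sin(πx/1.6636) e^{-λ₁t}.
Decay rate: λ₁ = π²/1.6636² ≈ 3.566.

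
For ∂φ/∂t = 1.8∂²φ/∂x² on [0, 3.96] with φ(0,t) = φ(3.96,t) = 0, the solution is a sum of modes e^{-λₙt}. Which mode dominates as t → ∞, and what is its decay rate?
Eigenvalues: λₙ = 1.8n²π²/3.96².
First three modes:
  n=1: λ₁ = 1.8π²/3.96² ≈ 1.133
  n=2: λ₂ = 7.2π²/3.96² ≈ 4.531 (4× faster decay)
  n=3: λ₃ = 16.2π²/3.96² ≈ 10.196 (9× faster decay)
As t → ∞, higher modes decay exponentially faster. The n=1 mode dominates: φ ~ c₁ sin(πx/3.96) e^{-λ₁t}.
Decay rate: λ₁ = 1.8π²/3.96² ≈ 1.133.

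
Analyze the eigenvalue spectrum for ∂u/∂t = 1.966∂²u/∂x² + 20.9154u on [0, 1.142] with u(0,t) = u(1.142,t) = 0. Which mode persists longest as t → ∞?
Eigenvalues: λₙ = 1.966n²π²/1.142² - 20.9154.
First three modes:
  n=1: λ₁ = 1.966π²/1.142² - 20.9154 ≈ -6.037
  n=2: λ₂ = 7.864π²/1.142² - 20.9154 ≈ 38.597
  n=3: λ₃ = 17.694π²/1.142² - 20.9154 ≈ 112.989
Since 1.966π²/1.142² ≈ 14.878 < 20.9154, λ₁ < 0.
The n=1 mode grows fastest (−λₙ is largest for n=1) → dominates.
Asymptotic: u ~ c₁ sin(πx/1.142) e^{6.037t} (exponential growth at rate −λ₁ ≈ 6.037).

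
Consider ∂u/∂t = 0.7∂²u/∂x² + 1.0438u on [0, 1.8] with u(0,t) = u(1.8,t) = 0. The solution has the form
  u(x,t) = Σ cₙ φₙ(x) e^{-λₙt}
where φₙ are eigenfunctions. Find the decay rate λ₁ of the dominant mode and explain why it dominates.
Eigenvalues: λₙ = 0.7n²π²/1.8² - 1.0438.
First three modes:
  n=1: λ₁ = 0.7π²/1.8² - 1.0438 ≈ 1.089
  n=2: λ₂ = 2.8π²/1.8² - 1.0438 ≈ 7.485
  n=3: λ₃ = 6.3π²/1.8² - 1.0438 ≈ 18.147
Since 0.7π²/1.8² ≈ 2.132 > 1.0438, all λₙ > 0.
The n=1 mode decays slowest → dominates as t → ∞.
Asymptotic: u ~ c₁ sin(πx/1.8) e^{-λ₁t} with decay rate λ₁ ≈ 1.089.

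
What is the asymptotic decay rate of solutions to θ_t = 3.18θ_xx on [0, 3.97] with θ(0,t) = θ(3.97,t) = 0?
Eigenvalues: λₙ = 3.18n²π²/3.97².
First three modes:
  n=1: λ₁ = 3.18π²/3.97² ≈ 1.991
  n=2: λ₂ = 12.72π²/3.97² ≈ 7.965 (4× faster decay)
  n=3: λ₃ = 28.62π²/3.97² ≈ 17.922 (9× faster decay)
As t → ∞, higher modes decay exponentially faster. The n=1 mode dominates: θ ~ c₁ sin(πx/3.97) e^{-λ₁t}.
Decay rate: λ₁ = 3.18π²/3.97² ≈ 1.991.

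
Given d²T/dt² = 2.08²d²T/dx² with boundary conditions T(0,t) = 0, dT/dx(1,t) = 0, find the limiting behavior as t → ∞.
T oscillates (no decay). Energy is conserved; the solution oscillates indefinitely as standing waves.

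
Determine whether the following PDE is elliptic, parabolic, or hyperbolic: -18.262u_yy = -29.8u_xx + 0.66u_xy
Rewriting in standard form: 29.8u_xx - 0.66u_xy - 18.262u_yy = 0. Coefficients: A = 29.8, B = -0.66, C = -18.262. B² - 4AC = 2177.266, which is positive, so the equation is hyperbolic.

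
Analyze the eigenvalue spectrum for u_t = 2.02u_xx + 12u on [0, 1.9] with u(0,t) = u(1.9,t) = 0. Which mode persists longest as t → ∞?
Eigenvalues: λₙ = 2.02n²π²/1.9² - 12.
First three modes:
  n=1: λ₁ = 2.02π²/1.9² - 12 ≈ -6.477
  n=2: λ₂ = 8.08π²/1.9² - 12 ≈ 10.09
  n=3: λ₃ = 18.18π²/1.9² - 12 ≈ 37.703
Since 2.02π²/1.9² ≈ 5.523 < 12, λ₁ < 0.
The n=1 mode grows fastest (−λₙ is largest for n=1) → dominates.
Asymptotic: u ~ c₁ sin(πx/1.9) e^{6.477t} (exponential growth at rate −λ₁ ≈ 6.477).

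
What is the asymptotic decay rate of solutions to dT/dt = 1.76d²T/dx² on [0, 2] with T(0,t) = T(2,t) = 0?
Eigenvalues: λₙ = 1.76n²π²/2².
First three modes:
  n=1: λ₁ = 1.76π²/2² ≈ 4.343
  n=2: λ₂ = 7.04π²/2² ≈ 17.371 (4× faster decay)
  n=3: λ₃ = 15.84π²/2² ≈ 39.084 (9× faster decay)
As t → ∞, higher modes decay exponentially faster. The n=1 mode dominates: T ~ c₁ sin(πx/2) e^{-λ₁t}.
Decay rate: λ₁ = 1.76π²/2² ≈ 4.343.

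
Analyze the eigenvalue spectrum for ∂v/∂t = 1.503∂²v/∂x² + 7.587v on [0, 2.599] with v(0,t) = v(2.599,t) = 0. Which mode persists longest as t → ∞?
Eigenvalues: λₙ = 1.503n²π²/2.599² - 7.587.
First three modes:
  n=1: λ₁ = 1.503π²/2.599² - 7.587 ≈ -5.391
  n=2: λ₂ = 6.012π²/2.599² - 7.587 ≈ 1.197
  n=3: λ₃ = 13.527π²/2.599² - 7.587 ≈ 12.178
Since 1.503π²/2.599² ≈ 2.196 < 7.587, λ₁ < 0.
The n=1 mode grows fastest (−λₙ is largest for n=1) → dominates.
Asymptotic: v ~ c₁ sin(πx/2.599) e^{5.391t} (exponential growth at rate −λ₁ ≈ 5.391).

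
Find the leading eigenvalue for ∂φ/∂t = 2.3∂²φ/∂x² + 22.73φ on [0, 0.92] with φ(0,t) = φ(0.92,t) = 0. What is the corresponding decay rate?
Eigenvalues: λₙ = 2.3n²π²/0.92² - 22.73.
First three modes:
  n=1: λ₁ = 2.3π²/0.92² - 22.73 ≈ 4.09
  n=2: λ₂ = 9.2π²/0.92² - 22.73 ≈ 84.548
  n=3: λ₃ = 20.7π²/0.92² - 22.73 ≈ 218.646
Since 2.3π²/0.92² ≈ 26.82 > 22.73, all λₙ > 0.
The n=1 mode decays slowest → dominates as t → ∞.
Asymptotic: φ ~ c₁ sin(πx/0.92) e^{-λ₁t} with decay rate λ₁ ≈ 4.09.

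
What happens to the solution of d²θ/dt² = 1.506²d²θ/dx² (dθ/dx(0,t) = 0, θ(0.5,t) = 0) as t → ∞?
θ oscillates (no decay). Energy is conserved; the solution oscillates indefinitely as standing waves.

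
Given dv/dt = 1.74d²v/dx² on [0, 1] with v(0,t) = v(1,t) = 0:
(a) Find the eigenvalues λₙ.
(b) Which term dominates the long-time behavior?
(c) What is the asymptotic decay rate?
Eigenvalues: λₙ = 1.74n²π².
First three modes:
  n=1: λ₁ = 1.74π² ≈ 17.173
  n=2: λ₂ = 6.96π² ≈ 68.692 (4× faster decay)
  n=3: λ₃ = 15.66π² ≈ 154.558 (9× faster decay)
As t → ∞, higher modes decay exponentially faster. The n=1 mode dominates: v ~ c₁ sin(πx) e^{-λ₁t}.
Decay rate: λ₁ = 1.74π² ≈ 17.173.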